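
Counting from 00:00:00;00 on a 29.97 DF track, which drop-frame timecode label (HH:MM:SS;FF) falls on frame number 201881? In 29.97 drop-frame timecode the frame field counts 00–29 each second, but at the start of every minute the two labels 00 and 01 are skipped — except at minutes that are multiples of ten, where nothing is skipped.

01:52:16;03

Ten DF minutes hold 17982 frames, so frame 201881 lies in block 11 (frames 197802–215783) with 4079 frames into that block.
The block's first minute is 1800 frames and the rest 1798 each; 4079 frames reaches minute 2, so 11 × 18 + 2 × 2 = 202 labels have been skipped so far.
Adding those back, label number 201881 + 202 = 202083 at 30 labels/s is 6736 s + 3 f = 1 h 52 min 16 s frame 3, i.e. 01:52:16;03.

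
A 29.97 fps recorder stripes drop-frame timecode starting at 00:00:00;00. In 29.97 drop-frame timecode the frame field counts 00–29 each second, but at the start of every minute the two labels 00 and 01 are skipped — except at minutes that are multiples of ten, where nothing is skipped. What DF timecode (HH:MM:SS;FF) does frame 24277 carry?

00:13:30;01

Each 10-minute DF block holds 10 × 60 × 30 − 9 × 2 = 17982 frames. 24277 ÷ 17982 → 1 full block, remainder 6295.
Within the partial block the first minute is 1800 frames and each further minute 1798, so 3 further minute boundaries passed. Total skipped labels = 18 × 1 + 2 × 3 = 24.
Non-drop label index = 24277 + 24 = 24301; at 30 labels/s that is 00:13:30:01, i.e. DF 00:13:30;01.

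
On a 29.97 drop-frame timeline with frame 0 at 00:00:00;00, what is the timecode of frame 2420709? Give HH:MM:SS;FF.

Ten DF minutes hold 17982 frames, so frame 2420709 lies in block 134 (frames 2409588–2427569) with 11121 frames into that block.
The block's first minute is 1800 frames and the rest 1798 each; 11121 frames reaches minute 6, so 134 × 18 + 6 × 2 = 2424 labels have been skipped so far.
Adding those back, label number 2420709 + 2424 = 2423133 at 30 labels/s is 80771 s + 3 f = 22 h 26 min 11 s frame 3, i.e. 22:26:11;03.

22:26:11;03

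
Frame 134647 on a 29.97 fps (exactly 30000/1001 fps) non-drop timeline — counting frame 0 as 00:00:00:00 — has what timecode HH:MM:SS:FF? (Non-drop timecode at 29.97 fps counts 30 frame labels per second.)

134647 ÷ 30 = 4488 full seconds, remainder 7 frames.
4488 s = 1 h 14 min 48 s.
Timecode: 01:14:48:07.

01:14:48:07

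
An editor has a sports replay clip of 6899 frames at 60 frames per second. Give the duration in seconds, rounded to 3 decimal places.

114.983 seconds

Running time = 6899 × 1/60 = 6899/60 s ≈ 114.983 s.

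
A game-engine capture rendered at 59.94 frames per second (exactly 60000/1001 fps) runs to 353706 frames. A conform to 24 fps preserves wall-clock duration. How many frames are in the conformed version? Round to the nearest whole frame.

Frames at target rate = 353706 × (24) / (60000/1001) = 177029853/1250 ≈ 141623.882.
Nearest whole frame: 141624.

141624 frames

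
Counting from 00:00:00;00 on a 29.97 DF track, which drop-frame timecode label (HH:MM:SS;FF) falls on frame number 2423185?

Ten DF minutes hold 17982 frames, so frame 2423185 lies in block 134 (frames 2409588–2427569) with 13597 frames into that block.
The block's first minute is 1800 frames and the rest 1798 each; 13597 frames reaches minute 7, so 134 × 18 + 7 × 2 = 2426 labels have been skipped so far.
Adding those back, label number 2423185 + 2426 = 2425611 at 30 labels/s is 80853 s + 21 f = 22 h 27 min 33 s frame 21, i.e. 22:27:33;21.

22:27:33;21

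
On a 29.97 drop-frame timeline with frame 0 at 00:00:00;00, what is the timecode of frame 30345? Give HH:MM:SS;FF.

00:16:52;15

Each 10-minute DF block holds 10 × 60 × 30 − 9 × 2 = 17982 frames. 30345 ÷ 17982 → 1 full block, remainder 12363.
Within the partial block the first minute is 1800 frames and each further minute 1798, so 6 further minute boundaries passed. Total skipped labels = 18 × 1 + 2 × 6 = 30.
Non-drop label index = 30345 + 30 = 30375; at 30 labels/s that is 00:16:52:15, i.e. DF 00:16:52;15.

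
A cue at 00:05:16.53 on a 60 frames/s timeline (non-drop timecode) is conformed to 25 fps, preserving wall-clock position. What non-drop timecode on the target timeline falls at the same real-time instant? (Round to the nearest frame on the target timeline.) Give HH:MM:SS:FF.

Source frame index: (0×3600 + 5×60 + 16) × 60 + 53 = 19013.
Real time: 19013 / (60) = 19013/60 s.
Target frame: (19013/60) × (25) = 95065/12 ≈ 7922.083 → 7922.
At 25 labels/s: frame 7922 → 00:05:16:22.

00:05:16:22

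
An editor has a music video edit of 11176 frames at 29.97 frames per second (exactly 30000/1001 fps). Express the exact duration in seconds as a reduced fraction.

1398397/3750 seconds

Running time = 11176 ÷ (30000/1001) = 11176 × 1001/30000 = 1398397/3750 s.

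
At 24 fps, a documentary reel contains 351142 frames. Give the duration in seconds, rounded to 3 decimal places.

14630.917 seconds

Running time = 351142 × 1/24 = 175571/12 s ≈ 14630.917 s.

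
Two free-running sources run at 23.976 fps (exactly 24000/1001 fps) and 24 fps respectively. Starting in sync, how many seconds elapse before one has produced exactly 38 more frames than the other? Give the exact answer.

The gap grows by |24 − 24000/1001| = 24/1001 frames per second.
Time for a 38-frame gap: 38 ÷ (24/1001) = 19019/12 s.

19019/12 seconds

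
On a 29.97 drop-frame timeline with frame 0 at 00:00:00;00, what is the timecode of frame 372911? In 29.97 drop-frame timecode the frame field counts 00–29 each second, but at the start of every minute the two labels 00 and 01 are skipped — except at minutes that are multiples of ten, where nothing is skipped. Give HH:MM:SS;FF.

03:27:22;25

Each 10-minute DF block holds 10 × 60 × 30 − 9 × 2 = 17982 frames. 372911 ÷ 17982 → 20 full blocks, remainder 13271.
Within the partial block the first minute is 1800 frames and each further minute 1798, so 7 further minute boundaries passed. Total skipped labels = 18 × 20 + 2 × 7 = 374.
Non-drop label index = 372911 + 374 = 373285; at 30 labels/s that is 03:27:22:25, i.e. DF 03:27:22;25.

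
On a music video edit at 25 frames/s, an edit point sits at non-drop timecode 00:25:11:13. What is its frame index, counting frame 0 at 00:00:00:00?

Total seconds to the label: (0 × 3600 + 25 × 60 + 11) = 1511.
Frame index = 1511 × 25 + 13 = 37788.

37788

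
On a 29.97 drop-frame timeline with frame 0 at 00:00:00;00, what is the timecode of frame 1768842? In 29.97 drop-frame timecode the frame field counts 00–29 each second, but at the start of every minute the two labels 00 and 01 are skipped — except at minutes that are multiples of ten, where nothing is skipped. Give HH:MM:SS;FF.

Ten DF minutes hold 17982 frames, so frame 1768842 lies in block 98 (frames 1762236–1780217) with 6606 frames into that block.
The block's first minute is 1800 frames and the rest 1798 each; 6606 frames reaches minute 3, so 98 × 18 + 3 × 2 = 1770 labels have been skipped so far.
Adding those back, label number 1768842 + 1770 = 1770612 at 30 labels/s is 59020 s + 12 f = 16 h 23 min 40 s frame 12, i.e. 16:23:40;12.

16:23:40;12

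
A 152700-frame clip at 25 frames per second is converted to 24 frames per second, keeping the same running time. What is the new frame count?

146592 frames

Target frames = source frames × (target rate / source rate) = 152700 × (24)/(25) = 152700 × 24/25 = 146592.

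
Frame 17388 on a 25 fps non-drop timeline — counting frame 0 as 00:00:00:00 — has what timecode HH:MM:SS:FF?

17388 ÷ 25 = 695 full seconds, remainder 13 frames.
695 s = 0 h 11 min 35 s.
Timecode: 00:11:35:13.

00:11:35:13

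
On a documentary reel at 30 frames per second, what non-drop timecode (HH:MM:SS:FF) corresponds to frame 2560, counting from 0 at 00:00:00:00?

2560 ÷ 30 = 85 full seconds, remainder 10 frames.
85 s = 0 h 1 min 25 s.
Timecode: 00:01:25:10.

00:01:25:10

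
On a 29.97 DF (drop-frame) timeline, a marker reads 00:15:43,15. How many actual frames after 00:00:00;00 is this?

Complete 10-minute blocks: 1, each 17982 frames → 17982.
Remaining 5 whole minutes in the current block: 1800 + 4 × 1798 = 8992 frames.
Within the current minute: 43 × 30 + 15 − 2 = 1303 (labels ;00/;01 skipped at this minute). Total = 17982 + 8992 + 1303 = 28277.

28277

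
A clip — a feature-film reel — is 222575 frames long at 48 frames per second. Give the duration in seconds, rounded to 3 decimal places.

4636.979 seconds

Running time = 222575 × 1/48 = 222575/48 s ≈ 4636.979 s.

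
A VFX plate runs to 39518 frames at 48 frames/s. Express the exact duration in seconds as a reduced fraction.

19759/24 seconds

Running time = 39518 ÷ (48) = 39518 × 1/48 = 19759/24 s.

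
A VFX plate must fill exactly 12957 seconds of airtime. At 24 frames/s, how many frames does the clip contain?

Frames = 12957 × 24 = 310968.

310968 frames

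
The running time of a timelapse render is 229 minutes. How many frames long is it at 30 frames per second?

412200 frames

229 min = 13740 s.
Frames = 13740 × 30 = 412200.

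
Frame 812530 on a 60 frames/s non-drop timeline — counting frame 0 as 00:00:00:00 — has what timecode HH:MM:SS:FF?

03:45:42:10

812530 ÷ 60 = 13542 full seconds, remainder 10 frames.
13542 s = 3 h 45 min 42 s.
Timecode: 03:45:42:10.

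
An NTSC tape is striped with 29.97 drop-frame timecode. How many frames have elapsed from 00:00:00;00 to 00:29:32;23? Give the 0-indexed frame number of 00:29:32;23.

53129

Complete 10-minute blocks: 2, each 17982 frames → 35964.
Remaining 9 whole minutes in the current block: 1800 + 8 × 1798 = 16184 frames.
Within the current minute: 32 × 30 + 23 − 2 = 981 (labels ;00/;01 skipped at this minute). Total = 35964 + 16184 + 981 = 53129.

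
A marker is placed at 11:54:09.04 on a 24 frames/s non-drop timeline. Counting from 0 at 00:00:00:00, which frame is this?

Total seconds to the label: (11 × 3600 + 54 × 60 + 9) = 42849.
Frame index = 42849 × 24 + 4 = 1028380.

frame 1028380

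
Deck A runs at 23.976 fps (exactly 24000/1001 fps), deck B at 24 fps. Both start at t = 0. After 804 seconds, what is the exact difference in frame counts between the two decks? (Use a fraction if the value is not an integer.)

19296/1001 frames

A emits 24000/1001 × 804 = 19296000/1001 frames; B emits 24 × 804 = 19296.
Difference = 19296/1001 frames (≈ 19.2767); B is ahead of A.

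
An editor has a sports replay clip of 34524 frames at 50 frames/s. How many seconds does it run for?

690.48 seconds

Running time = 34524 / (50) = 690.48 s.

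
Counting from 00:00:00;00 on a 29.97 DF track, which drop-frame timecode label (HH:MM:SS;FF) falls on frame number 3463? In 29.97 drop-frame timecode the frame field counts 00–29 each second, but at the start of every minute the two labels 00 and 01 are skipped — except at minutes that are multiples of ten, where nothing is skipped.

Ten DF minutes hold 17982 frames, so frame 3463 lies in block 0 (frames 0–17981) with 3463 frames into that block.
The block's first minute is 1800 frames and the rest 1798 each; 3463 frames reaches minute 1, so 0 × 18 + 1 × 2 = 2 labels have been skipped so far.
Adding those back, label number 3463 + 2 = 3465 at 30 labels/s is 115 s + 15 f = 0 h 1 min 55 s frame 15, i.e. 00:01:55;15.

00:01:55;15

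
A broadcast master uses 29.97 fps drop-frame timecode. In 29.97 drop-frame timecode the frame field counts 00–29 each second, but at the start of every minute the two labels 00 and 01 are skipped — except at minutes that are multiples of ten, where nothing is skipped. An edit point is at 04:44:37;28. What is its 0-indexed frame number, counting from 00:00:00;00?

511826

As if non-drop at 30 labels/s: (4 × 3600 + 44 × 60 + 37) × 30 + 28 = 512338.
Minute boundaries passed: 284; those not divisible by 10: 284 − 28 = 256; dropped labels = 2 × 256 = 512.
Actual frame index = 512338 − 512 = 511826.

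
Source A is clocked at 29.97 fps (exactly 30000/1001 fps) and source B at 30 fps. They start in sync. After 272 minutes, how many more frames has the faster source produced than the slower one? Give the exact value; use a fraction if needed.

272 min = 16320 s.
A emits 30000/1001 × 16320 = 489600000/1001 frames; B emits 30 × 16320 = 489600.
Difference = 489600/1001 frames (≈ 489.1109); B is ahead of A.

489600/1001 frames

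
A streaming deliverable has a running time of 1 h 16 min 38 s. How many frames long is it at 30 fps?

1 h 16 min 38 s = 4598 s.
Frames = 4598 × 30 = 137940.

137940 frames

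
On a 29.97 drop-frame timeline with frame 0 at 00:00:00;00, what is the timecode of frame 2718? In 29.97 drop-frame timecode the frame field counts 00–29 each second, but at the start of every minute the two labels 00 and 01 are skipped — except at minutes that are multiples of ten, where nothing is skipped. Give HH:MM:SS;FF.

Each 10-minute DF block holds 10 × 60 × 30 − 9 × 2 = 17982 frames. 2718 ÷ 17982 → 0 full blocks, remainder 2718.
Within the partial block the first minute is 1800 frames and each further minute 1798, so 1 further minute boundary passed. Total skipped labels = 18 × 0 + 2 × 1 = 2.
Non-drop label index = 2718 + 2 = 2720; at 30 labels/s that is 00:01:30:20, i.e. DF 00:01:30;20.

00:01:30;20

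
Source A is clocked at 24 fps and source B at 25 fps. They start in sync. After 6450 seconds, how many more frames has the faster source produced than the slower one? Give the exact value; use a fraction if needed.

6450 frames

A emits 24 × 6450 = 154800 frames; B emits 25 × 6450 = 161250.
Difference = 6450 frames; B is ahead of A.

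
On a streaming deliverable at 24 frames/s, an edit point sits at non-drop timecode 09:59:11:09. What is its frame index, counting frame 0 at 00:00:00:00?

Total seconds to the label: (9 × 3600 + 59 × 60 + 11) = 35951.
Frame index = 35951 × 24 + 9 = 862833.

862833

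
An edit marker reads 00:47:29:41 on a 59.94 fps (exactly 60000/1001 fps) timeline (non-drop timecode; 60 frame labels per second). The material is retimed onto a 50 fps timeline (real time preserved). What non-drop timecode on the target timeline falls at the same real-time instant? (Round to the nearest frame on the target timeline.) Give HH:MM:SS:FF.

00:47:32:27

Source frame index: (0×3600 + 47×60 + 29) × 60 + 41 = 170981.
Real time: 170981 / (60000/1001) = 171151981/60000 s.
Target frame: (171151981/60000) × (50) = 171151981/1200 ≈ 142626.651 → 142627.
At 50 labels/s: frame 142627 → 00:47:32:27.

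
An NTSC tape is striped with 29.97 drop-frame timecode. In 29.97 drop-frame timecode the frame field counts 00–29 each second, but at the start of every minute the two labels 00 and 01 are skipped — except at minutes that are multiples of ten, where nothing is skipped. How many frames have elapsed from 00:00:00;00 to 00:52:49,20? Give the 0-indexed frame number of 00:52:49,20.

94996

As if non-drop at 30 labels/s: (0 × 3600 + 52 × 60 + 49) × 30 + 20 = 95090.
Minute boundaries passed: 52; those not divisible by 10: 52 − 5 = 47; dropped labels = 2 × 47 = 94.
Actual frame index = 95090 − 94 = 94996.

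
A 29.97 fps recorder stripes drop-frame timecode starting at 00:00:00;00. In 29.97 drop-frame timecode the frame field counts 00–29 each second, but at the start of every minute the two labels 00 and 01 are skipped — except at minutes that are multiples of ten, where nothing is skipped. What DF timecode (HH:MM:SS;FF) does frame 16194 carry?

00:09:00;12

Ten DF minutes hold 17982 frames, so frame 16194 lies in block 0 (frames 0–17981) with 16194 frames into that block.
The block's first minute is 1800 frames and the rest 1798 each; 16194 frames reaches minute 9, so 0 × 18 + 9 × 2 = 18 labels have been skipped so far.
Adding those back, label number 16194 + 18 = 16212 at 30 labels/s is 540 s + 12 f = 0 h 9 min 0 s frame 12, i.e. 00:09:00;12.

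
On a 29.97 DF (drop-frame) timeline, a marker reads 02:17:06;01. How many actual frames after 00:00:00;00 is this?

246533

Complete 10-minute blocks: 13, each 17982 frames → 233766.
Remaining 7 whole minutes in the current block: 1800 + 6 × 1798 = 12588 frames.
Within the current minute: 6 × 30 + 1 − 2 = 179 (labels ;00/;01 skipped at this minute). Total = 233766 + 12588 + 179 = 246533.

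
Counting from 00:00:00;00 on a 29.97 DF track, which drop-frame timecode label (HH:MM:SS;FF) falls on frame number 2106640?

Each 10-minute DF block holds 10 × 60 × 30 − 9 × 2 = 17982 frames. 2106640 ÷ 17982 → 117 full blocks, remainder 2746.
Within the partial block the first minute is 1800 frames and each further minute 1798, so 1 further minute boundary passed. Total skipped labels = 18 × 117 + 2 × 1 = 2108.
Non-drop label index = 2106640 + 2108 = 2108748; at 30 labels/s that is 19:31:31:18, i.e. DF 19:31:31;18.

19:31:31;18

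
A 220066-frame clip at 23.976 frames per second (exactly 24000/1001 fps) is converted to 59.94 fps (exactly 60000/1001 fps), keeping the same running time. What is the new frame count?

550165 frames

Target frames = source frames × (target rate / source rate) = 220066 × (60000/1001)/(24000/1001) = 220066 × 5/2 = 550165.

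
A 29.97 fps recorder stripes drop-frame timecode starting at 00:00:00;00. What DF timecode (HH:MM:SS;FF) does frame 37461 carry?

Each 10-minute DF block holds 10 × 60 × 30 − 9 × 2 = 17982 frames. 37461 ÷ 17982 → 2 full blocks, remainder 1497.
Within the partial block the first minute is 1800 frames and each further minute 1798, so 0 further minute boundaries passed. Total skipped labels = 18 × 2 + 2 × 0 = 36.
Non-drop label index = 37461 + 36 = 37497; at 30 labels/s that is 00:20:49:27, i.e. DF 00:20:49;27.

00:20:49;27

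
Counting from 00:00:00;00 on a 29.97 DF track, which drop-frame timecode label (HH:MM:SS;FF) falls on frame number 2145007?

19:52:51;23

Ten DF minutes hold 17982 frames, so frame 2145007 lies in block 119 (frames 2139858–2157839) with 5149 frames into that block.
The block's first minute is 1800 frames and the rest 1798 each; 5149 frames reaches minute 2, so 119 × 18 + 2 × 2 = 2146 labels have been skipped so far.
Adding those back, label number 2145007 + 2146 = 2147153 at 30 labels/s is 71571 s + 23 f = 19 h 52 min 51 s frame 23, i.e. 19:52:51;23.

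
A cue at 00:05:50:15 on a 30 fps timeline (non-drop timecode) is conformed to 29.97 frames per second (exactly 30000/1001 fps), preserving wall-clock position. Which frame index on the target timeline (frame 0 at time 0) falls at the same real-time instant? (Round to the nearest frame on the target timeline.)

frame 10504

Source frame index: (0×3600 + 5×60 + 50) × 30 + 15 = 10515.
Real time: 10515 / (30) = 701/2 s.
Target frame: (701/2) × (30000/1001) = 10515000/1001 ≈ 10504.496 → 10504.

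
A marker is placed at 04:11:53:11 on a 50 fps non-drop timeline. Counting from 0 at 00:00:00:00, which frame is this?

frame 755661

Total seconds to the label: (4 × 3600 + 11 × 60 + 53) = 15113.
Frame index = 15113 × 50 + 11 = 755661.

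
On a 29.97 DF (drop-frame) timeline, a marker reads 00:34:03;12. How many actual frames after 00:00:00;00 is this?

Complete 10-minute blocks: 3, each 17982 frames → 53946.
Remaining 4 whole minutes in the current block: 1800 + 3 × 1798 = 7194 frames.
Within the current minute: 3 × 30 + 12 − 2 = 100 (labels ;00/;01 skipped at this minute). Total = 53946 + 7194 + 100 = 61240.

61240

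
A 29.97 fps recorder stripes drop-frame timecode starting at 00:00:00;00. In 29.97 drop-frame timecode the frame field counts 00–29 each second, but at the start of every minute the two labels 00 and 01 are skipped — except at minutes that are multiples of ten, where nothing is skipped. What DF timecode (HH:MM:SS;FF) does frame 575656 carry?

05:20:07;22

Ten DF minutes hold 17982 frames, so frame 575656 lies in block 32 (frames 575424–593405) with 232 frames into that block.
The block's first minute is 1800 frames and the rest 1798 each; 232 frames reaches minute 0, so 32 × 18 + 0 × 2 = 576 labels have been skipped so far.
Adding those back, label number 575656 + 576 = 576232 at 30 labels/s is 19207 s + 22 f = 5 h 20 min 7 s frame 22, i.e. 05:20:07;22.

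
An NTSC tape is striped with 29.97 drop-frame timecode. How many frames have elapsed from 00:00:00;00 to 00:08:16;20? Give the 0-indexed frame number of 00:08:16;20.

Complete 10-minute blocks: 0, each 17982 frames → 0.
Remaining 8 whole minutes in the current block: 1800 + 7 × 1798 = 14386 frames.
Within the current minute: 16 × 30 + 20 − 2 = 498 (labels ;00/;01 skipped at this minute). Total = 0 + 14386 + 498 = 14884.

14884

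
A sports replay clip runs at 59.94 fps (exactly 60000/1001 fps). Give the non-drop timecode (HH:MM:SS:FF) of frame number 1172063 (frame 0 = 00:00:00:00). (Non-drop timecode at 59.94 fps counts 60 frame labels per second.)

05:25:34:23

1172063 ÷ 60 = 19534 full seconds, remainder 23 frames.
19534 s = 5 h 25 min 34 s.
Timecode: 05:25:34:23.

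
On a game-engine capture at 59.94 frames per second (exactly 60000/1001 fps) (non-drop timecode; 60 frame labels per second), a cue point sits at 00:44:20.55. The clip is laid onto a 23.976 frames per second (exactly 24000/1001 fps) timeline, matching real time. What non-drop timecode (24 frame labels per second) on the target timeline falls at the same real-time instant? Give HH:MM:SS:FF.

00:44:20:22

Source frame index: (0×3600 + 44×60 + 20) × 60 + 55 = 159655.
Real time: 159655 / (60000/1001) = 31962931/12000 s.
Target frame: (31962931/12000) × (24000/1001) = 63862.
At 24 labels/s: frame 63862 → 00:44:20:22.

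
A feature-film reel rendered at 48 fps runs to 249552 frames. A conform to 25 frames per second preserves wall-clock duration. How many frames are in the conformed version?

Target frames = source frames × (target rate / source rate) = 249552 × (25)/(48) = 249552 × 25/48 = 129975.

129975 frames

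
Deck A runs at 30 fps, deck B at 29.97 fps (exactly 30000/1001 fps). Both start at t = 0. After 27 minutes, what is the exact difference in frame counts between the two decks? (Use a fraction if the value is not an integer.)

27 min = 1620 s.
A emits 30 × 1620 = 48600 frames; B emits 30000/1001 × 1620 = 48600000/1001.
Difference = 48600/1001 frames (≈ 48.5514); B is behind A.

48600/1001 frames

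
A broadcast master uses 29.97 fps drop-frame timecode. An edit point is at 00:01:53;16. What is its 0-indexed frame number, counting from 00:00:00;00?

Complete 10-minute blocks: 0, each 17982 frames → 0.
Remaining 1 whole minute in the current block: 1800 + 0 × 1798 = 1800 frames.
Within the current minute: 53 × 30 + 16 − 2 = 1604 (labels ;00/;01 skipped at this minute). Total = 0 + 1800 + 1604 = 3404.

3404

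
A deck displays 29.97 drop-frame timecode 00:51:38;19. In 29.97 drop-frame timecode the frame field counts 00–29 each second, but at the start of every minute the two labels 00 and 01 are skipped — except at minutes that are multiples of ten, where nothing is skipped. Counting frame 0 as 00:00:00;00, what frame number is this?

Complete 10-minute blocks: 5, each 17982 frames → 89910.
Remaining 1 whole minute in the current block: 1800 + 0 × 1798 = 1800 frames.
Within the current minute: 38 × 30 + 19 − 2 = 1157 (labels ;00/;01 skipped at this minute). Total = 89910 + 1800 + 1157 = 92867.

92867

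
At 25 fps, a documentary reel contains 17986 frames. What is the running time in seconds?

Running time = 17986 / (25) = 719.44 s.

719.44 seconds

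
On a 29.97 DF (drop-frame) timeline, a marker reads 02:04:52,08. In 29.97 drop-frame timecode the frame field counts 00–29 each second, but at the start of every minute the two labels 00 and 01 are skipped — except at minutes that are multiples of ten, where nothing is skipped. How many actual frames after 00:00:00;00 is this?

As if non-drop at 30 labels/s: (2 × 3600 + 4 × 60 + 52) × 30 + 8 = 224768.
Minute boundaries passed: 124; those not divisible by 10: 124 − 12 = 112; dropped labels = 2 × 112 = 224.
Actual frame index = 224768 − 224 = 224544.

224544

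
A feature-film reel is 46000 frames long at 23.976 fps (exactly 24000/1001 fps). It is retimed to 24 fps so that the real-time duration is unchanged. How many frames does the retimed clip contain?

46046 frames

Target frames = source frames × (target rate / source rate) = 46000 × (24)/(24000/1001) = 46000 × 1001/1000 = 46046.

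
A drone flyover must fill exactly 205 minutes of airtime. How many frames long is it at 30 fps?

369000 frames

205 min = 12300 s.
Frames = 12300 × 30 = 369000.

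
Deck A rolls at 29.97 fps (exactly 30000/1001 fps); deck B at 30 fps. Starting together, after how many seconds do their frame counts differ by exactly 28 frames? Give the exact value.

The gap grows by |30 − 30000/1001| = 30/1001 frames per second.
Time for a 28-frame gap: 28 ÷ (30/1001) = 14014/15 s.

14014/15 seconds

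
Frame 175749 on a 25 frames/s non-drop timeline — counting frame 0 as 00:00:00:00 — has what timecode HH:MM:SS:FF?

01:57:09:24

175749 ÷ 25 = 7029 full seconds, remainder 24 frames.
7029 s = 1 h 57 min 9 s.
Timecode: 01:57:09:24.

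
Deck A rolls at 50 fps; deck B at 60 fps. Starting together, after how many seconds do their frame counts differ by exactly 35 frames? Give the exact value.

The gap grows by |60 − 50| = 10 frames per second.
Time for a 35-frame gap: 35 ÷ (10) = 3.5 s.

3.5 seconds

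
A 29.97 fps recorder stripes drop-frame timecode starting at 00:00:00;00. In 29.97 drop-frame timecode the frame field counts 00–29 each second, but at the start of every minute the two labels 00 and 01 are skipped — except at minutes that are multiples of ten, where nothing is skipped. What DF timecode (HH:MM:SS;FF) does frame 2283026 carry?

21:09:37;02

Each 10-minute DF block holds 10 × 60 × 30 − 9 × 2 = 17982 frames. 2283026 ÷ 17982 → 126 full blocks, remainder 17294.
Within the partial block the first minute is 1800 frames and each further minute 1798, so 9 further minute boundaries passed. Total skipped labels = 18 × 126 + 2 × 9 = 2286.
Non-drop label index = 2283026 + 2286 = 2285312; at 30 labels/s that is 21:09:37:02, i.e. DF 21:09:37;02.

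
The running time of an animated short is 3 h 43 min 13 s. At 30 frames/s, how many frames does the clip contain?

401790 frames

3 h 43 min 13 s = 13393 s.
Frames = 13393 × 30 = 401790.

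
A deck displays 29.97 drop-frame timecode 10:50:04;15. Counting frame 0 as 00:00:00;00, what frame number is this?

1168965

Complete 10-minute blocks: 65, each 17982 frames → 1168830.
Remaining 0 whole minutes in the current block: 0 frames.
Within the current minute: 4 × 30 + 15 = 135. Total = 1168830 + 0 + 135 = 1168965.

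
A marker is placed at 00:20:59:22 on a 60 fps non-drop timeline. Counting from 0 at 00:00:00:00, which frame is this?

75562

Total seconds to the label: (0 × 3600 + 20 × 60 + 59) = 1259.
Frame index = 1259 × 60 + 22 = 75562.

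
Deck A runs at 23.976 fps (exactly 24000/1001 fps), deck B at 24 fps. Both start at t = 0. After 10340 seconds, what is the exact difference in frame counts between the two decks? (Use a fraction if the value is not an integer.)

A emits 24000/1001 × 10340 = 22560000/91 frames; B emits 24 × 10340 = 248160.
Difference = 22560/91 frames (≈ 247.9121); B is ahead of A.

22560/91 frames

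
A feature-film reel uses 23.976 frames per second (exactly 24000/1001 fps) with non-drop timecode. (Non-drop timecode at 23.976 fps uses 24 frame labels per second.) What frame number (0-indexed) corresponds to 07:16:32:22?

Total seconds to the label: (7 × 3600 + 16 × 60 + 32) = 26192.
Frame index = 26192 × 24 + 22 = 628630.

628630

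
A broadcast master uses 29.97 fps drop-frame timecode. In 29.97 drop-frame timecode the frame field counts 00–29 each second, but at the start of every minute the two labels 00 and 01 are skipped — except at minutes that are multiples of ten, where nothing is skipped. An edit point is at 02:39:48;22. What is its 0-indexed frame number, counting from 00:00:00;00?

As if non-drop at 30 labels/s: (2 × 3600 + 39 × 60 + 48) × 30 + 22 = 287662.
Minute boundaries passed: 159; those not divisible by 10: 159 − 15 = 144; dropped labels = 2 × 144 = 288.
Actual frame index = 287662 − 288 = 287374.

287374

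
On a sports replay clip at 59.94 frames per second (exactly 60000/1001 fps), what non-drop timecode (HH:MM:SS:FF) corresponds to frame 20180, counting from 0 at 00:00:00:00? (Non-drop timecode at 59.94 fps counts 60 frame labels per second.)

20180 ÷ 60 = 336 full seconds, remainder 20 frames.
336 s = 0 h 5 min 36 s.
Timecode: 00:05:36:20.

00:05:36:20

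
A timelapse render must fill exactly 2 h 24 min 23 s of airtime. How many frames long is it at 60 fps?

2 h 24 min 23 s = 8663 s.
Frames = 8663 × 60 = 519780.

519780 frames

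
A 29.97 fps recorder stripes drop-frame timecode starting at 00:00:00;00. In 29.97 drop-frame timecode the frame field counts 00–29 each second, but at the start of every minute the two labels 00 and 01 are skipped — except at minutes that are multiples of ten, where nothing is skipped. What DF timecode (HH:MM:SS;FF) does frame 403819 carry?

03:44:34;03

Ten DF minutes hold 17982 frames, so frame 403819 lies in block 22 (frames 395604–413585) with 8215 frames into that block.
The block's first minute is 1800 frames and the rest 1798 each; 8215 frames reaches minute 4, so 22 × 18 + 4 × 2 = 404 labels have been skipped so far.
Adding those back, label number 403819 + 404 = 404223 at 30 labels/s is 13474 s + 3 f = 3 h 44 min 34 s frame 3, i.e. 03:44:34;03.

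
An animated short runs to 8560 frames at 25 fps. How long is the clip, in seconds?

342.4 seconds

Running time = 8560 / (25) = 342.4 s.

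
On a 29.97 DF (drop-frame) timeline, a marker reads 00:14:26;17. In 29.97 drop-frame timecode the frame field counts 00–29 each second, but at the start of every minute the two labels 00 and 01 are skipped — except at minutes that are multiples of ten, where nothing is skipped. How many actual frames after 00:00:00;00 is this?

As if non-drop at 30 labels/s: (0 × 3600 + 14 × 60 + 26) × 30 + 17 = 25997.
Minute boundaries passed: 14; those not divisible by 10: 14 − 1 = 13; dropped labels = 2 × 13 = 26.
Actual frame index = 25997 − 26 = 25971.

25971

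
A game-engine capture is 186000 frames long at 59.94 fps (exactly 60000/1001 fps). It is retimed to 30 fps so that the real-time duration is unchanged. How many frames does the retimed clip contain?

Target frames = source frames × (target rate / source rate) = 186000 × (30)/(60000/1001) = 186000 × 1001/2000 = 93093.

93093 frames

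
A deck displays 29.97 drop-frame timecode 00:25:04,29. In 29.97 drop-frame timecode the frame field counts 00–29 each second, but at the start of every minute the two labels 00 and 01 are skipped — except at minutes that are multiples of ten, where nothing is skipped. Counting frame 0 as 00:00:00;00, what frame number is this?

45103

Complete 10-minute blocks: 2, each 17982 frames → 35964.
Remaining 5 whole minutes in the current block: 1800 + 4 × 1798 = 8992 frames.
Within the current minute: 4 × 30 + 29 − 2 = 147 (labels ;00/;01 skipped at this minute). Total = 35964 + 8992 + 147 = 45103.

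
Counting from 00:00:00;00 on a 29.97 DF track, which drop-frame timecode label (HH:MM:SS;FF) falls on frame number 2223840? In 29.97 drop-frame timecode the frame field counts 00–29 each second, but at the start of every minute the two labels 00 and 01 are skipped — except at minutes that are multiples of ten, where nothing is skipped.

Ten DF minutes hold 17982 frames, so frame 2223840 lies in block 123 (frames 2211786–2229767) with 12054 frames into that block.
The block's first minute is 1800 frames and the rest 1798 each; 12054 frames reaches minute 6, so 123 × 18 + 6 × 2 = 2226 labels have been skipped so far.
Adding those back, label number 2223840 + 2226 = 2226066 at 30 labels/s is 74202 s + 6 f = 20 h 36 min 42 s frame 6, i.e. 20:36:42;06.

20:36:42;06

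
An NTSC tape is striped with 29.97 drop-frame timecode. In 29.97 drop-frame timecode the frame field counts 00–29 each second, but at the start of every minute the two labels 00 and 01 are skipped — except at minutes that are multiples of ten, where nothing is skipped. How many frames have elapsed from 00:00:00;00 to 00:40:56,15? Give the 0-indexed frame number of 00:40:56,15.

73623

As if non-drop at 30 labels/s: (0 × 3600 + 40 × 60 + 56) × 30 + 15 = 73695.
Minute boundaries passed: 40; those not divisible by 10: 40 − 4 = 36; dropped labels = 2 × 36 = 72.
Actual frame index = 73695 − 72 = 73623.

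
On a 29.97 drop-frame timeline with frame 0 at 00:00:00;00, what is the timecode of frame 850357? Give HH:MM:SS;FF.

Ten DF minutes hold 17982 frames, so frame 850357 lies in block 47 (frames 845154–863135) with 5203 frames into that block.
The block's first minute is 1800 frames and the rest 1798 each; 5203 frames reaches minute 2, so 47 × 18 + 2 × 2 = 850 labels have been skipped so far.
Adding those back, label number 850357 + 850 = 851207 at 30 labels/s is 28373 s + 17 f = 7 h 52 min 53 s frame 17, i.e. 07:52:53;17.

07:52:53;17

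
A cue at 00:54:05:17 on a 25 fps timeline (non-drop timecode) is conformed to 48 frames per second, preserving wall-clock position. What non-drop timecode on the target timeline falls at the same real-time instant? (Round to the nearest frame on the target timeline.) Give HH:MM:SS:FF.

00:54:05:33

Source frame index: (0×3600 + 54×60 + 5) × 25 + 17 = 81142.
Real time: 81142 / (25) = 81142/25 s.
Target frame: (81142/25) × (48) = 3894816/25 ≈ 155792.640 → 155793.
At 48 labels/s: frame 155793 → 00:54:05:33.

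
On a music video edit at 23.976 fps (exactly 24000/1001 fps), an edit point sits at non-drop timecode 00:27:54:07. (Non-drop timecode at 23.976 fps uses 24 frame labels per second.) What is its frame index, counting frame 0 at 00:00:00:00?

Total seconds to the label: (0 × 3600 + 27 × 60 + 54) = 1674.
Frame index = 1674 × 24 + 7 = 40183.

frame 40183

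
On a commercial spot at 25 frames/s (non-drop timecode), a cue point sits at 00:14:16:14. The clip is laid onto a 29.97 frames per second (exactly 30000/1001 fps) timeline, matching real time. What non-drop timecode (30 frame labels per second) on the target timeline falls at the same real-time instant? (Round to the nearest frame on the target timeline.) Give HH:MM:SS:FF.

00:14:15:21

Source frame index: (0×3600 + 14×60 + 16) × 25 + 14 = 21414.
Real time: 21414 / (25) = 21414/25 s.
Target frame: (21414/25) × (30000/1001) = 25696800/1001 ≈ 25671.129 → 25671.
At 30 labels/s: frame 25671 → 00:14:15:21.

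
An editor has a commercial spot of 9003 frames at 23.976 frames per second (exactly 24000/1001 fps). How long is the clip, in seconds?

375.500125 seconds

Running time = 9003 / (24000/1001) = 375.500125 s.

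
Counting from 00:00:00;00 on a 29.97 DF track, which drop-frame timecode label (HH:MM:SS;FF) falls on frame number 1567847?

14:31:53;25

Ten DF minutes hold 17982 frames, so frame 1567847 lies in block 87 (frames 1564434–1582415) with 3413 frames into that block.
The block's first minute is 1800 frames and the rest 1798 each; 3413 frames reaches minute 1, so 87 × 18 + 1 × 2 = 1568 labels have been skipped so far.
Adding those back, label number 1567847 + 1568 = 1569415 at 30 labels/s is 52313 s + 25 f = 14 h 31 min 53 s frame 25, i.e. 14:31:53;25.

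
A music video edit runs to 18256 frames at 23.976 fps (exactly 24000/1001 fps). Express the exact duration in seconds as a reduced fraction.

Running time = 18256 ÷ (24000/1001) = 18256 × 1001/24000 = 1142141/1500 s.

1142141/1500 seconds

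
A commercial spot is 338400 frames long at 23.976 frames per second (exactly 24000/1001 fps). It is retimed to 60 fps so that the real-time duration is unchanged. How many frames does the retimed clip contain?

846846 frames

Target frames = source frames × (target rate / source rate) = 338400 × (60)/(24000/1001) = 338400 × 1001/400 = 846846.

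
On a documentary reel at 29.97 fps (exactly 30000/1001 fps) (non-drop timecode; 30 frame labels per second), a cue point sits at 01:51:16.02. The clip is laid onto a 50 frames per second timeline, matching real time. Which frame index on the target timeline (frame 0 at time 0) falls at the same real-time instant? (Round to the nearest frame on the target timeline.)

Source frame index: (1×3600 + 51×60 + 16) × 30 + 2 = 200282.
Real time: 200282 / (30000/1001) = 100241141/15000 s.
Target frame: (100241141/15000) × (50) = 100241141/300 ≈ 334137.137 → 334137.

frame 334137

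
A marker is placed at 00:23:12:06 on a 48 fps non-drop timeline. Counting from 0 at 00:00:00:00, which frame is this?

Total seconds to the label: (0 × 3600 + 23 × 60 + 12) = 1392.
Frame index = 1392 × 48 + 6 = 66822.

66822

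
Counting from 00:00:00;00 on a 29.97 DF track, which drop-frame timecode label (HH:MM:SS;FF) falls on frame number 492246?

Each 10-minute DF block holds 10 × 60 × 30 − 9 × 2 = 17982 frames. 492246 ÷ 17982 → 27 full blocks, remainder 6732.
Within the partial block the first minute is 1800 frames and each further minute 1798, so 3 further minute boundaries passed. Total skipped labels = 18 × 27 + 2 × 3 = 492.
Non-drop label index = 492246 + 492 = 492738; at 30 labels/s that is 04:33:44:18, i.e. DF 04:33:44;18.

04:33:44;18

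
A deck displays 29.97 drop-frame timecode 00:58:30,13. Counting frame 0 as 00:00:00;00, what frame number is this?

As if non-drop at 30 labels/s: (0 × 3600 + 58 × 60 + 30) × 30 + 13 = 105313.
Minute boundaries passed: 58; those not divisible by 10: 58 − 5 = 53; dropped labels = 2 × 53 = 106.
Actual frame index = 105313 − 106 = 105207.

105207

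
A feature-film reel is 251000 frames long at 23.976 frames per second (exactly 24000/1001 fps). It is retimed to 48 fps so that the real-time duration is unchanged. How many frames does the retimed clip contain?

502502 frames

Target frames = source frames × (target rate / source rate) = 251000 × (48)/(24000/1001) = 251000 × 1001/500 = 502502.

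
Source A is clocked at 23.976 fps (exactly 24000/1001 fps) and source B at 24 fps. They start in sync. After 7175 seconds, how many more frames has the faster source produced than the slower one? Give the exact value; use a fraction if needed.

24600/143 frames

A emits 24000/1001 × 7175 = 24600000/143 frames; B emits 24 × 7175 = 172200.
Difference = 24600/143 frames (≈ 172.0280); B is ahead of A.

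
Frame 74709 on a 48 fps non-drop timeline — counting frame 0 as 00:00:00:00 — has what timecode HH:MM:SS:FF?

00:25:56:21

74709 ÷ 48 = 1556 full seconds, remainder 21 frames.
1556 s = 0 h 25 min 56 s.
Timecode: 00:25:56:21.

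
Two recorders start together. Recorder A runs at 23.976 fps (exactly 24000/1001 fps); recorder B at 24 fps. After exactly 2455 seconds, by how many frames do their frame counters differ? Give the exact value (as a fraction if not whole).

58920/1001 frames

A emits 24000/1001 × 2455 = 58920000/1001 frames; B emits 24 × 2455 = 58920.
Difference = 58920/1001 frames (≈ 58.8611); B is ahead of A.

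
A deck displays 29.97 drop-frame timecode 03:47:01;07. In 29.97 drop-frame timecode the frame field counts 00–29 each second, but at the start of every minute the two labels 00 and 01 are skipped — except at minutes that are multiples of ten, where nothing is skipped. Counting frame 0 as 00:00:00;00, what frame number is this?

Complete 10-minute blocks: 22, each 17982 frames → 395604.
Remaining 7 whole minutes in the current block: 1800 + 6 × 1798 = 12588 frames.
Within the current minute: 1 × 30 + 7 − 2 = 35 (labels ;00/;01 skipped at this minute). Total = 395604 + 12588 + 35 = 408227.

408227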